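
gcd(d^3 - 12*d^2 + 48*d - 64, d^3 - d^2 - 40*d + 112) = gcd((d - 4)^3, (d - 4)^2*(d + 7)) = d^2 - 8*d + 16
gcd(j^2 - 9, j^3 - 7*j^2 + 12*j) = j - 3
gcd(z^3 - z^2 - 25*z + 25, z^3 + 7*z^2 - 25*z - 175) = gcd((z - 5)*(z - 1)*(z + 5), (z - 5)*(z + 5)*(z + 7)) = z^2 - 25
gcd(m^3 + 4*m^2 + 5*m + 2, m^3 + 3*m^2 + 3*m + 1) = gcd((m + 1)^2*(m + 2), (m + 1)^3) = m^2 + 2*m + 1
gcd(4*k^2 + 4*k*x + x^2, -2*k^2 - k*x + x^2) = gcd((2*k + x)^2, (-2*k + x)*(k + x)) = 1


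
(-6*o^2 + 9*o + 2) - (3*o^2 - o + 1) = -9*o^2 + 10*o + 1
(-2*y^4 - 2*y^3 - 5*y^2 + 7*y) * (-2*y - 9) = 4*y^5 + 22*y^4 + 28*y^3 + 31*y^2 - 63*y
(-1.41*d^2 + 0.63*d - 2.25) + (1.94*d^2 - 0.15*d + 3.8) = 0.53*d^2 + 0.48*d + 1.55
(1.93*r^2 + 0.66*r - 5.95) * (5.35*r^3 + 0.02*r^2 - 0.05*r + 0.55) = 10.3255*r^5 + 3.5696*r^4 - 31.9158*r^3 + 0.9095*r^2 + 0.6605*r - 3.2725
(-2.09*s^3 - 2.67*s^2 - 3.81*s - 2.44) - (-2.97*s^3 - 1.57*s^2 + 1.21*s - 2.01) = 0.88*s^3 - 1.1*s^2 - 5.02*s - 0.43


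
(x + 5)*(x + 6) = x^2 + 11*x + 30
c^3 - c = c*(c - 1)*(c + 1)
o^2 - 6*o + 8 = (o - 4)*(o - 2)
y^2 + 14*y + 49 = (y + 7)^2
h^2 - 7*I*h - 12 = (h - 4*I)*(h - 3*I)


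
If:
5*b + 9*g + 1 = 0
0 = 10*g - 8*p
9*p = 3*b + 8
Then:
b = -1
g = 4/9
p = 5/9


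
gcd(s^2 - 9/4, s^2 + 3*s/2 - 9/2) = s - 3/2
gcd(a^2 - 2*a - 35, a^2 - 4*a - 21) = a - 7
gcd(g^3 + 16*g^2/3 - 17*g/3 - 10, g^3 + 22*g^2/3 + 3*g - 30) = g^2 + 13*g/3 - 10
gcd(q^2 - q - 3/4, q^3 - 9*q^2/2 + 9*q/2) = q - 3/2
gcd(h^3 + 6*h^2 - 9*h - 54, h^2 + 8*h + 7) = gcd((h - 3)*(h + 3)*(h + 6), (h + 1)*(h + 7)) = 1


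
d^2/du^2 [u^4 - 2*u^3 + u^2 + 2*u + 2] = 12*u^2 - 12*u + 2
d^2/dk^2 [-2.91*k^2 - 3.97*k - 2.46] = -5.82000000000000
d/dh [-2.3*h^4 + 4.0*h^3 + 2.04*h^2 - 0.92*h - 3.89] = -9.2*h^3 + 12.0*h^2 + 4.08*h - 0.92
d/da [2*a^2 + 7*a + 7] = 4*a + 7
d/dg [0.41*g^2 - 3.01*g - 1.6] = 0.82*g - 3.01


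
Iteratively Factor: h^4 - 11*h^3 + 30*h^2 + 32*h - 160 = (h + 2)*(h^3 - 13*h^2 + 56*h - 80) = (h - 4)*(h + 2)*(h^2 - 9*h + 20) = (h - 4)^2*(h + 2)*(h - 5)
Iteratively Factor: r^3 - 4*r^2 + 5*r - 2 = (r - 1)*(r^2 - 3*r + 2) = (r - 1)^2*(r - 2)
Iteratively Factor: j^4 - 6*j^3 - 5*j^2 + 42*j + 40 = (j - 5)*(j^3 - j^2 - 10*j - 8) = (j - 5)*(j + 2)*(j^2 - 3*j - 4) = (j - 5)*(j + 1)*(j + 2)*(j - 4)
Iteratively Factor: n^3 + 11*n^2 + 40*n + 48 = (n + 3)*(n^2 + 8*n + 16) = (n + 3)*(n + 4)*(n + 4)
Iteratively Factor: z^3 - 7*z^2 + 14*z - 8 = (z - 2)*(z^2 - 5*z + 4) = (z - 2)*(z - 1)*(z - 4)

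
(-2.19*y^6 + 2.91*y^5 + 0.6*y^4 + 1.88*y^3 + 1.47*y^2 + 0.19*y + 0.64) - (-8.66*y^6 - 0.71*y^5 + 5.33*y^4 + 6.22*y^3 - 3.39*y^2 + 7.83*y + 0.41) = 6.47*y^6 + 3.62*y^5 - 4.73*y^4 - 4.34*y^3 + 4.86*y^2 - 7.64*y + 0.23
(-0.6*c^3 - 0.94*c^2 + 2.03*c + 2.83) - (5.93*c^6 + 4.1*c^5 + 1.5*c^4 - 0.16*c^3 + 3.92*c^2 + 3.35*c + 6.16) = -5.93*c^6 - 4.1*c^5 - 1.5*c^4 - 0.44*c^3 - 4.86*c^2 - 1.32*c - 3.33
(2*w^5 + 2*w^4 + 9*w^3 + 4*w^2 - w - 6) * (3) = 6*w^5 + 6*w^4 + 27*w^3 + 12*w^2 - 3*w - 18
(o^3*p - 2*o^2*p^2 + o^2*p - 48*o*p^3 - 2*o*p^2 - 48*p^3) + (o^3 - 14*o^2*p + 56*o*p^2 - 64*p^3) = o^3*p + o^3 - 2*o^2*p^2 - 13*o^2*p - 48*o*p^3 + 54*o*p^2 - 112*p^3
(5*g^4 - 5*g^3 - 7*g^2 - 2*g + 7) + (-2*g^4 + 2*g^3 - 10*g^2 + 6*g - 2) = 3*g^4 - 3*g^3 - 17*g^2 + 4*g + 5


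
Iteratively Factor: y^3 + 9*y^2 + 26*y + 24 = (y + 2)*(y^2 + 7*y + 12) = (y + 2)*(y + 3)*(y + 4)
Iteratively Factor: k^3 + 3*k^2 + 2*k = (k + 1)*(k^2 + 2*k) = (k + 1)*(k + 2)*(k)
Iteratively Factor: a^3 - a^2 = (a)*(a^2 - a) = a*(a - 1)*(a)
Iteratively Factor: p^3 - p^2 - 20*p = (p - 5)*(p^2 + 4*p) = (p - 5)*(p + 4)*(p)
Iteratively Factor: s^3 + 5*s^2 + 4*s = (s + 4)*(s^2 + s) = (s + 1)*(s + 4)*(s)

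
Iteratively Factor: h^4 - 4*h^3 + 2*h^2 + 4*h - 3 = (h - 3)*(h^3 - h^2 - h + 1) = (h - 3)*(h + 1)*(h^2 - 2*h + 1) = (h - 3)*(h - 1)*(h + 1)*(h - 1)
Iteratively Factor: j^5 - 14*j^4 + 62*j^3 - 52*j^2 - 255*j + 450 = (j - 3)*(j^4 - 11*j^3 + 29*j^2 + 35*j - 150) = (j - 3)*(j + 2)*(j^3 - 13*j^2 + 55*j - 75) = (j - 5)*(j - 3)*(j + 2)*(j^2 - 8*j + 15) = (j - 5)*(j - 3)^2*(j + 2)*(j - 5)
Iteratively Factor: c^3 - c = (c + 1)*(c^2 - c) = (c - 1)*(c + 1)*(c)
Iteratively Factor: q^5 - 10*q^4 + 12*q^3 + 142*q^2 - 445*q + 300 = (q - 3)*(q^4 - 7*q^3 - 9*q^2 + 115*q - 100) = (q - 5)*(q - 3)*(q^3 - 2*q^2 - 19*q + 20) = (q - 5)^2*(q - 3)*(q^2 + 3*q - 4) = (q - 5)^2*(q - 3)*(q + 4)*(q - 1)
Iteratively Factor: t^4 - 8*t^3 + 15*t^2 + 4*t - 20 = (t - 5)*(t^3 - 3*t^2 + 4) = (t - 5)*(t - 2)*(t^2 - t - 2) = (t - 5)*(t - 2)^2*(t + 1)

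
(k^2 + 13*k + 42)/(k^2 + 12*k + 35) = (k + 6)/(k + 5)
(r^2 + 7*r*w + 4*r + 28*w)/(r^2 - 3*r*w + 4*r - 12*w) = (r + 7*w)/(r - 3*w)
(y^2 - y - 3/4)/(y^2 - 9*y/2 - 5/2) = (y - 3/2)/(y - 5)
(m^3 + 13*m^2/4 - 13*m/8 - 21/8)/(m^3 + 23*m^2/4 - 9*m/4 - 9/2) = (m + 7/2)/(m + 6)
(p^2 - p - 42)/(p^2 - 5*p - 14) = (p + 6)/(p + 2)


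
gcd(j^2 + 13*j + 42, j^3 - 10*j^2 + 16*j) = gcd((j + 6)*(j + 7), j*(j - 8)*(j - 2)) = 1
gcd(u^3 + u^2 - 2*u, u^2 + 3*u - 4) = u - 1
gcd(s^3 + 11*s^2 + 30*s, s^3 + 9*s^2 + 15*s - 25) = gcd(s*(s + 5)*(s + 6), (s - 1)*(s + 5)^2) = s + 5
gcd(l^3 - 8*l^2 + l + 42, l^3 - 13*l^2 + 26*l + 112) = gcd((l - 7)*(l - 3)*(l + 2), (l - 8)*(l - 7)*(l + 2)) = l^2 - 5*l - 14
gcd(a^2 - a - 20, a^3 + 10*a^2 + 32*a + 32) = a + 4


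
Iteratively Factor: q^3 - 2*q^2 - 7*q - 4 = (q + 1)*(q^2 - 3*q - 4) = (q - 4)*(q + 1)*(q + 1)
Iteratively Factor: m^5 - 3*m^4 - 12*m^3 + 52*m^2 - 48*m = (m - 3)*(m^4 - 12*m^2 + 16*m) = m*(m - 3)*(m^3 - 12*m + 16) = m*(m - 3)*(m - 2)*(m^2 + 2*m - 8) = m*(m - 3)*(m - 2)^2*(m + 4)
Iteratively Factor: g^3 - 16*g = (g)*(g^2 - 16) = g*(g - 4)*(g + 4)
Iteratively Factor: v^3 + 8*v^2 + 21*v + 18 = (v + 2)*(v^2 + 6*v + 9) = (v + 2)*(v + 3)*(v + 3)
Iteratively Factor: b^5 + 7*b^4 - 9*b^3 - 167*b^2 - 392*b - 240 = (b + 1)*(b^4 + 6*b^3 - 15*b^2 - 152*b - 240) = (b + 1)*(b + 4)*(b^3 + 2*b^2 - 23*b - 60) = (b + 1)*(b + 4)^2*(b^2 - 2*b - 15) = (b + 1)*(b + 3)*(b + 4)^2*(b - 5)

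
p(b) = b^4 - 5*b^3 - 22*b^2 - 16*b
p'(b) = 4*b^3 - 15*b^2 - 44*b - 16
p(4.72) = -595.09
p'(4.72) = -137.24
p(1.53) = -88.41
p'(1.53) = -104.11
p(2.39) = -199.54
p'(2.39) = -152.23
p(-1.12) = -1.08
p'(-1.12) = 8.84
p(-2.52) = 20.95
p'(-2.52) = -64.39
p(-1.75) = -3.20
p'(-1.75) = -6.38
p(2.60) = -232.50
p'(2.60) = -161.50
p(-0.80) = 1.69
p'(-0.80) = 7.55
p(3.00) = -300.00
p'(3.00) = -175.00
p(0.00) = 0.00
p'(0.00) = -16.00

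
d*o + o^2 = o*(d + o)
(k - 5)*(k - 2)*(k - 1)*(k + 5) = k^4 - 3*k^3 - 23*k^2 + 75*k - 50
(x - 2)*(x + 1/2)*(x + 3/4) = x^3 - 3*x^2/4 - 17*x/8 - 3/4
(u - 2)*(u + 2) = u^2 - 4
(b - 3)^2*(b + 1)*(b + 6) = b^4 + b^3 - 27*b^2 + 27*b + 54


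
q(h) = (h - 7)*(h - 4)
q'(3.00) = -5.00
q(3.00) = 4.00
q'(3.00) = -5.00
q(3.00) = 4.00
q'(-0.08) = -11.16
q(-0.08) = 28.89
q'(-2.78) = -16.56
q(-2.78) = 66.31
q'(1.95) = -7.10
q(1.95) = 10.35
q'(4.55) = -1.90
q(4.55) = -1.35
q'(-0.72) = -12.44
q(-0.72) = 36.44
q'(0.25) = -10.50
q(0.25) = 25.31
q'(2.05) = -6.90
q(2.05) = 9.65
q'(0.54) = -9.92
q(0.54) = 22.35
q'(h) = 2*h - 11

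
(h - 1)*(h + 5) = h^2 + 4*h - 5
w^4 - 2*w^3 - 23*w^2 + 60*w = w*(w - 4)*(w - 3)*(w + 5)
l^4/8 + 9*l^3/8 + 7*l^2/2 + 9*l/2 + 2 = (l/4 + 1/2)*(l/2 + 1/2)*(l + 2)*(l + 4)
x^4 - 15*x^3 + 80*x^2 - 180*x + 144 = (x - 6)*(x - 4)*(x - 3)*(x - 2)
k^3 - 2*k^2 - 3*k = k*(k - 3)*(k + 1)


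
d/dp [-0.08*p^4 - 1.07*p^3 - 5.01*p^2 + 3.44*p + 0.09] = -0.32*p^3 - 3.21*p^2 - 10.02*p + 3.44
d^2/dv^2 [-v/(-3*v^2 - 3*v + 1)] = 6*(3*v*(2*v + 1)^2 - (3*v + 1)*(3*v^2 + 3*v - 1))/(3*v^2 + 3*v - 1)^3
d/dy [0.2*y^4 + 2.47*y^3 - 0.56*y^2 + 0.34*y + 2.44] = 0.8*y^3 + 7.41*y^2 - 1.12*y + 0.34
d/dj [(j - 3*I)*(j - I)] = 2*j - 4*I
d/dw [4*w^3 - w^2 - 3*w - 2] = 12*w^2 - 2*w - 3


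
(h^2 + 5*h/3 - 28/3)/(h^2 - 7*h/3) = (h + 4)/h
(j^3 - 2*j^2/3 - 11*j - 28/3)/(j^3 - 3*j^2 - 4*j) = (j + 7/3)/j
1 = 1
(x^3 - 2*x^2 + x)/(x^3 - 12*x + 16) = x*(x^2 - 2*x + 1)/(x^3 - 12*x + 16)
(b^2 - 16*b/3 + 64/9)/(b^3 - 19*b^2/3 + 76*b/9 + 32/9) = (3*b - 8)/(3*b^2 - 11*b - 4)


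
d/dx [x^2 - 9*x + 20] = 2*x - 9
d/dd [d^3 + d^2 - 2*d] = 3*d^2 + 2*d - 2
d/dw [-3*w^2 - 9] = -6*w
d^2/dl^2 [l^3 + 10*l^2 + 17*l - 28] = 6*l + 20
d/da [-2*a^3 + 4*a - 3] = 4 - 6*a^2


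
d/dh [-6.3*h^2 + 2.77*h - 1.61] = 2.77 - 12.6*h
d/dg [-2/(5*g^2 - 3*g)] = 2*(10*g - 3)/(g^2*(5*g - 3)^2)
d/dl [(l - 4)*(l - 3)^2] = (l - 3)*(3*l - 11)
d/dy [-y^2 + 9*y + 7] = 9 - 2*y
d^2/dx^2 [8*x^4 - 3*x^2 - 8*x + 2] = 96*x^2 - 6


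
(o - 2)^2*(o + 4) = o^3 - 12*o + 16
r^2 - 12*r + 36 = (r - 6)^2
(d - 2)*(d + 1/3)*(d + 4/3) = d^3 - d^2/3 - 26*d/9 - 8/9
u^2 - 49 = (u - 7)*(u + 7)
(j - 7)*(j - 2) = j^2 - 9*j + 14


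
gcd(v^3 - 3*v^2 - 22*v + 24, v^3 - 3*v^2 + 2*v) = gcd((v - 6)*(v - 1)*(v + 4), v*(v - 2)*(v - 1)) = v - 1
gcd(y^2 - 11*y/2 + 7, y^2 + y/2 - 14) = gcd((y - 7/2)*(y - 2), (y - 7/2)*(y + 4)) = y - 7/2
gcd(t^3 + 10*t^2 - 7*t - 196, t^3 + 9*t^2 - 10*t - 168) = t^2 + 3*t - 28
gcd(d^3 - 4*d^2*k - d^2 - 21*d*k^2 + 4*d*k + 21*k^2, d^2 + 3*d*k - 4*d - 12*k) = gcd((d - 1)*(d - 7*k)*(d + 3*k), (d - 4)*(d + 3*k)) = d + 3*k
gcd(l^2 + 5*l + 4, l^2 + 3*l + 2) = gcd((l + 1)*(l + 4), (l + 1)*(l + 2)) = l + 1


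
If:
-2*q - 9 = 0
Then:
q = -9/2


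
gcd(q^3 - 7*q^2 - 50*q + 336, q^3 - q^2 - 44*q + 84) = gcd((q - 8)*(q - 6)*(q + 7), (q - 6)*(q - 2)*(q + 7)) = q^2 + q - 42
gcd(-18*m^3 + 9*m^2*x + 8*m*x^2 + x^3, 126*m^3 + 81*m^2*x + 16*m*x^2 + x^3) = 18*m^2 + 9*m*x + x^2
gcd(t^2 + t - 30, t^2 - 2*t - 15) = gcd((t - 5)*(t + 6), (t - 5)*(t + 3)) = t - 5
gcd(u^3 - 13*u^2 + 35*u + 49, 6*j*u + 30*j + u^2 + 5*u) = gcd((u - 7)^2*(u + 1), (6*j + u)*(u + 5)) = 1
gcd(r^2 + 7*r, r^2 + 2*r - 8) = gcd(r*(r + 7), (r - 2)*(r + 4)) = 1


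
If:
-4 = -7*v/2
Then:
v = 8/7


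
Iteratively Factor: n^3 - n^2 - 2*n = (n + 1)*(n^2 - 2*n) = n*(n + 1)*(n - 2)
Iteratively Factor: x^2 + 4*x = (x)*(x + 4)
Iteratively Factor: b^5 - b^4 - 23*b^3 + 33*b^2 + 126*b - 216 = (b - 3)*(b^4 + 2*b^3 - 17*b^2 - 18*b + 72) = (b - 3)*(b + 4)*(b^3 - 2*b^2 - 9*b + 18) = (b - 3)^2*(b + 4)*(b^2 + b - 6) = (b - 3)^2*(b - 2)*(b + 4)*(b + 3)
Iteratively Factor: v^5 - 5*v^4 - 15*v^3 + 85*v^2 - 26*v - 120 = (v - 5)*(v^4 - 15*v^2 + 10*v + 24) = (v - 5)*(v - 3)*(v^3 + 3*v^2 - 6*v - 8) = (v - 5)*(v - 3)*(v + 1)*(v^2 + 2*v - 8) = (v - 5)*(v - 3)*(v + 1)*(v + 4)*(v - 2)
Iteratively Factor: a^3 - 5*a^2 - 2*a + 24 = (a - 3)*(a^2 - 2*a - 8) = (a - 4)*(a - 3)*(a + 2)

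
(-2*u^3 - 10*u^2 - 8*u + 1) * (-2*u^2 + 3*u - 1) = 4*u^5 + 14*u^4 - 12*u^3 - 16*u^2 + 11*u - 1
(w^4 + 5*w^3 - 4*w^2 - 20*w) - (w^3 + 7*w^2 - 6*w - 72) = w^4 + 4*w^3 - 11*w^2 - 14*w + 72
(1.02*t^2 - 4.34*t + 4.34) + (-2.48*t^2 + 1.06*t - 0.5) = -1.46*t^2 - 3.28*t + 3.84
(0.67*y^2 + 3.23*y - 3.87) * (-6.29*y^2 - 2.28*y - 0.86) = -4.2143*y^4 - 21.8443*y^3 + 16.4017*y^2 + 6.0458*y + 3.3282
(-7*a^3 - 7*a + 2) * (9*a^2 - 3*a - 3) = -63*a^5 + 21*a^4 - 42*a^3 + 39*a^2 + 15*a - 6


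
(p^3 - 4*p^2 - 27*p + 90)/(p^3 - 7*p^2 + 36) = (p + 5)/(p + 2)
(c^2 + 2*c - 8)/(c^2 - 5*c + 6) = (c + 4)/(c - 3)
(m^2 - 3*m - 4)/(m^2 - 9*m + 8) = (m^2 - 3*m - 4)/(m^2 - 9*m + 8)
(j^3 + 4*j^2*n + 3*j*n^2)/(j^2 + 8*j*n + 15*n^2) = j*(j + n)/(j + 5*n)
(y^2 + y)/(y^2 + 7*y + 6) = y/(y + 6)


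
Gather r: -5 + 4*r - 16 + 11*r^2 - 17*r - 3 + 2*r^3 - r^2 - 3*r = 2*r^3 + 10*r^2 - 16*r - 24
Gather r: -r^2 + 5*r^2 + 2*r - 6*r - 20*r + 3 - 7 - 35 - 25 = 4*r^2 - 24*r - 64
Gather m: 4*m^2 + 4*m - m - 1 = 4*m^2 + 3*m - 1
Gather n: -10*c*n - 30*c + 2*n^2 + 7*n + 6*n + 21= -30*c + 2*n^2 + n*(13 - 10*c) + 21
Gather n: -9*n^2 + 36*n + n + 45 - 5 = -9*n^2 + 37*n + 40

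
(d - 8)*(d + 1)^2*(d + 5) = d^4 - d^3 - 45*d^2 - 83*d - 40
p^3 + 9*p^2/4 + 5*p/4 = p*(p + 1)*(p + 5/4)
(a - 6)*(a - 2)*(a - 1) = a^3 - 9*a^2 + 20*a - 12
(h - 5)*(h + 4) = h^2 - h - 20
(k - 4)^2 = k^2 - 8*k + 16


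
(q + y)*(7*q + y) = 7*q^2 + 8*q*y + y^2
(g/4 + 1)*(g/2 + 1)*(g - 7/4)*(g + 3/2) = g^4/8 + 23*g^3/32 + 31*g^2/64 - 71*g/32 - 21/8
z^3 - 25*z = z*(z - 5)*(z + 5)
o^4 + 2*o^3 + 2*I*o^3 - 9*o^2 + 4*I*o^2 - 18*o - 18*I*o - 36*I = (o - 3)*(o + 2)*(o + 3)*(o + 2*I)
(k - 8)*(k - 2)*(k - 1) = k^3 - 11*k^2 + 26*k - 16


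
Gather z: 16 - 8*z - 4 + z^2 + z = z^2 - 7*z + 12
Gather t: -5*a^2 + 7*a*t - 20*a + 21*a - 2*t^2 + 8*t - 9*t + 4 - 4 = -5*a^2 + a - 2*t^2 + t*(7*a - 1)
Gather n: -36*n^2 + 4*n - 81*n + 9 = -36*n^2 - 77*n + 9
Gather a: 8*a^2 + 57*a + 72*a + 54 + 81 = 8*a^2 + 129*a + 135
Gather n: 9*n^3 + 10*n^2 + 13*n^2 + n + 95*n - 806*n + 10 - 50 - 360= 9*n^3 + 23*n^2 - 710*n - 400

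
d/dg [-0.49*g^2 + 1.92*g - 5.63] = 1.92 - 0.98*g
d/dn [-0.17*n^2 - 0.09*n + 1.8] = -0.34*n - 0.09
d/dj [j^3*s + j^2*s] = j*s*(3*j + 2)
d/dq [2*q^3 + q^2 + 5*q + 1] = 6*q^2 + 2*q + 5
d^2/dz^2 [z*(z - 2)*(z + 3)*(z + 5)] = 12*z^2 + 36*z - 2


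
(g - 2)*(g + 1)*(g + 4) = g^3 + 3*g^2 - 6*g - 8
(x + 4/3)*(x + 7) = x^2 + 25*x/3 + 28/3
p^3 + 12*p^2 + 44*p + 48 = (p + 2)*(p + 4)*(p + 6)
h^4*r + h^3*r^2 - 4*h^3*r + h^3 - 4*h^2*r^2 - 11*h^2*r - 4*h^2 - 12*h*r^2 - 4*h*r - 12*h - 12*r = (h - 6)*(h + 2)*(h + r)*(h*r + 1)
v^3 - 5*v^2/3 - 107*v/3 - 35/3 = (v - 7)*(v + 1/3)*(v + 5)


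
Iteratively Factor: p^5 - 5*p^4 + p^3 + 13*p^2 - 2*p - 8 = (p - 2)*(p^4 - 3*p^3 - 5*p^2 + 3*p + 4) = (p - 2)*(p + 1)*(p^3 - 4*p^2 - p + 4) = (p - 2)*(p + 1)^2*(p^2 - 5*p + 4) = (p - 4)*(p - 2)*(p + 1)^2*(p - 1)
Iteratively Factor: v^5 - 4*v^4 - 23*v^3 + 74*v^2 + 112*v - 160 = (v - 1)*(v^4 - 3*v^3 - 26*v^2 + 48*v + 160) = (v - 5)*(v - 1)*(v^3 + 2*v^2 - 16*v - 32) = (v - 5)*(v - 1)*(v + 4)*(v^2 - 2*v - 8) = (v - 5)*(v - 4)*(v - 1)*(v + 4)*(v + 2)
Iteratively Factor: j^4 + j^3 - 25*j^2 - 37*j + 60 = (j - 5)*(j^3 + 6*j^2 + 5*j - 12) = (j - 5)*(j + 4)*(j^2 + 2*j - 3) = (j - 5)*(j - 1)*(j + 4)*(j + 3)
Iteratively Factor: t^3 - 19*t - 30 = (t + 2)*(t^2 - 2*t - 15) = (t - 5)*(t + 2)*(t + 3)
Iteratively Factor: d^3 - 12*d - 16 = (d - 4)*(d^2 + 4*d + 4) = (d - 4)*(d + 2)*(d + 2)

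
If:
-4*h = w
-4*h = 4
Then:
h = -1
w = 4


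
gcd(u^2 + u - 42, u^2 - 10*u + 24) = u - 6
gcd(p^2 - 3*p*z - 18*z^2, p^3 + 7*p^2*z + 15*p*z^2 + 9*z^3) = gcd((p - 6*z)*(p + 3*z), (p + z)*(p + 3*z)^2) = p + 3*z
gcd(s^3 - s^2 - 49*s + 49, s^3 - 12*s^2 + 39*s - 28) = s^2 - 8*s + 7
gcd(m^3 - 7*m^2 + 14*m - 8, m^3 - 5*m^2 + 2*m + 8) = m^2 - 6*m + 8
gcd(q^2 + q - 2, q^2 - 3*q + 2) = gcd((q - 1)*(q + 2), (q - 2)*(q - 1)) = q - 1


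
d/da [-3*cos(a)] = 3*sin(a)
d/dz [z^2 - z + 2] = 2*z - 1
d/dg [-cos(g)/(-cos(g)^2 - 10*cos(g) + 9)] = (cos(g)^2 + 9)*sin(g)/(cos(g)^2 + 10*cos(g) - 9)^2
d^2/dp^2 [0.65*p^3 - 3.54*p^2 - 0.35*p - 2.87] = 3.9*p - 7.08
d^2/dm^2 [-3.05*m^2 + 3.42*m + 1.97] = -6.10000000000000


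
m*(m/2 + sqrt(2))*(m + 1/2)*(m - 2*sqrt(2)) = m^4/2 + m^3/4 - 4*m^2 - 2*m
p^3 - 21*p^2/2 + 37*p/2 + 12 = (p - 8)*(p - 3)*(p + 1/2)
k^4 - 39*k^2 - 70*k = k*(k - 7)*(k + 2)*(k + 5)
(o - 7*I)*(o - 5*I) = o^2 - 12*I*o - 35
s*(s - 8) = s^2 - 8*s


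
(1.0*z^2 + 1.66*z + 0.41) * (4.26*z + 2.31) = 4.26*z^3 + 9.3816*z^2 + 5.5812*z + 0.9471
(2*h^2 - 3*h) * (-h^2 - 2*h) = -2*h^4 - h^3 + 6*h^2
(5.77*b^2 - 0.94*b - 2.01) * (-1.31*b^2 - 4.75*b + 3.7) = -7.5587*b^4 - 26.1761*b^3 + 28.4471*b^2 + 6.0695*b - 7.437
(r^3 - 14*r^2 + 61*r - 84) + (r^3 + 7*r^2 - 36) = 2*r^3 - 7*r^2 + 61*r - 120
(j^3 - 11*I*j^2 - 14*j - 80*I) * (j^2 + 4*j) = j^5 + 4*j^4 - 11*I*j^4 - 14*j^3 - 44*I*j^3 - 56*j^2 - 80*I*j^2 - 320*I*j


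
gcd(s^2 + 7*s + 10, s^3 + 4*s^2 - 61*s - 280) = s + 5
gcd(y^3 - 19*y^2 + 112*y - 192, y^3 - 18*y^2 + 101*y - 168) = y^2 - 11*y + 24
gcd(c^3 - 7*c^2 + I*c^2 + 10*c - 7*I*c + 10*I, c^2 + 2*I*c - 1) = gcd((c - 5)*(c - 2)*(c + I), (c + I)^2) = c + I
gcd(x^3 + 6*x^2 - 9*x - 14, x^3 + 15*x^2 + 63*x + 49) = x^2 + 8*x + 7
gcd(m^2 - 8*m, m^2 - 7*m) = m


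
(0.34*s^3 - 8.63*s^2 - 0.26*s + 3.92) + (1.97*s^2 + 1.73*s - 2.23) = 0.34*s^3 - 6.66*s^2 + 1.47*s + 1.69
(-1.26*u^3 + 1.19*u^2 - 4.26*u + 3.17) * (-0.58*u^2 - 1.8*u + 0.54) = 0.7308*u^5 + 1.5778*u^4 - 0.3516*u^3 + 6.472*u^2 - 8.0064*u + 1.7118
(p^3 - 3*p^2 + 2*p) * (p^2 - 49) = p^5 - 3*p^4 - 47*p^3 + 147*p^2 - 98*p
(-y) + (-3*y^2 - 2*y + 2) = -3*y^2 - 3*y + 2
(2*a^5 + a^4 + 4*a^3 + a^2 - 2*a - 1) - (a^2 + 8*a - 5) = 2*a^5 + a^4 + 4*a^3 - 10*a + 4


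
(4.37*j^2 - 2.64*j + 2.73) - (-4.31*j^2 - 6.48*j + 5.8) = 8.68*j^2 + 3.84*j - 3.07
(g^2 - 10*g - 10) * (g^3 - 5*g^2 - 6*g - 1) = g^5 - 15*g^4 + 34*g^3 + 109*g^2 + 70*g + 10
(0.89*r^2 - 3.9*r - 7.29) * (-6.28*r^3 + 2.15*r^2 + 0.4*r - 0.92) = -5.5892*r^5 + 26.4055*r^4 + 37.7522*r^3 - 18.0523*r^2 + 0.672*r + 6.7068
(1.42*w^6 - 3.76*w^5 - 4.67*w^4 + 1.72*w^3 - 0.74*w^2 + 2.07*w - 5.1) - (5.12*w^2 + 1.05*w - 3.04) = 1.42*w^6 - 3.76*w^5 - 4.67*w^4 + 1.72*w^3 - 5.86*w^2 + 1.02*w - 2.06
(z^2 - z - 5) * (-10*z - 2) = -10*z^3 + 8*z^2 + 52*z + 10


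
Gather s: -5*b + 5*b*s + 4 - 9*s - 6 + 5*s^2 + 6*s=-5*b + 5*s^2 + s*(5*b - 3) - 2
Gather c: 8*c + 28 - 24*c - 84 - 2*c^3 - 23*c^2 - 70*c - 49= -2*c^3 - 23*c^2 - 86*c - 105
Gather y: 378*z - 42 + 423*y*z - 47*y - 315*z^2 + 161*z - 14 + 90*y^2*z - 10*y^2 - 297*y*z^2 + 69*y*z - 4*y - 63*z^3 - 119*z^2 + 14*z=y^2*(90*z - 10) + y*(-297*z^2 + 492*z - 51) - 63*z^3 - 434*z^2 + 553*z - 56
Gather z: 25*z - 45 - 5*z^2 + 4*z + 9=-5*z^2 + 29*z - 36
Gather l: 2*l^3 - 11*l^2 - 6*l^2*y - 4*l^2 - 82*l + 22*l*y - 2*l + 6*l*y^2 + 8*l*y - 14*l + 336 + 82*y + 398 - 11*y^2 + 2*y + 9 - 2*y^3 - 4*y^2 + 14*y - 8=2*l^3 + l^2*(-6*y - 15) + l*(6*y^2 + 30*y - 98) - 2*y^3 - 15*y^2 + 98*y + 735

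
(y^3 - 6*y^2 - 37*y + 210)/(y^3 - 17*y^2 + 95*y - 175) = (y + 6)/(y - 5)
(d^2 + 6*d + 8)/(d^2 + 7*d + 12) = (d + 2)/(d + 3)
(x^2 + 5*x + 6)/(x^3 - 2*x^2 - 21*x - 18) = (x + 2)/(x^2 - 5*x - 6)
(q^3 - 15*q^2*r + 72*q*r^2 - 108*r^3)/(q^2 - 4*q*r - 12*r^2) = (q^2 - 9*q*r + 18*r^2)/(q + 2*r)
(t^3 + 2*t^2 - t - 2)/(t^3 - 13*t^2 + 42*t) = (t^3 + 2*t^2 - t - 2)/(t*(t^2 - 13*t + 42))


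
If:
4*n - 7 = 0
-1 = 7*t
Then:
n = 7/4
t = -1/7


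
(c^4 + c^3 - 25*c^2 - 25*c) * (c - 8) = c^5 - 7*c^4 - 33*c^3 + 175*c^2 + 200*c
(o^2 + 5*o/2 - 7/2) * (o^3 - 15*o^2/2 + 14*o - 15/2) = o^5 - 5*o^4 - 33*o^3/4 + 215*o^2/4 - 271*o/4 + 105/4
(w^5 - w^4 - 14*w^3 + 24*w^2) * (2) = 2*w^5 - 2*w^4 - 28*w^3 + 48*w^2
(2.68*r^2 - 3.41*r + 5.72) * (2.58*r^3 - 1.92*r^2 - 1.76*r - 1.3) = 6.9144*r^5 - 13.9434*r^4 + 16.588*r^3 - 8.4648*r^2 - 5.6342*r - 7.436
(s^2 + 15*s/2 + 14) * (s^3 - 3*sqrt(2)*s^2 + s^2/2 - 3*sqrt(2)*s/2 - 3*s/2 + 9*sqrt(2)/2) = s^5 - 3*sqrt(2)*s^4 + 8*s^4 - 24*sqrt(2)*s^3 + 65*s^3/4 - 195*sqrt(2)*s^2/4 - 17*s^2/4 - 21*s + 51*sqrt(2)*s/4 + 63*sqrt(2)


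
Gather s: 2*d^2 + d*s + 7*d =2*d^2 + d*s + 7*d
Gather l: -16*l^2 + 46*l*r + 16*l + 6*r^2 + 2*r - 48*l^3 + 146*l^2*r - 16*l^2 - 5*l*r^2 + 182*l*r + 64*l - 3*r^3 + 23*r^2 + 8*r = -48*l^3 + l^2*(146*r - 32) + l*(-5*r^2 + 228*r + 80) - 3*r^3 + 29*r^2 + 10*r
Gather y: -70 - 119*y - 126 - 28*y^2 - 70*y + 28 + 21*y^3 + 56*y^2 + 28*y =21*y^3 + 28*y^2 - 161*y - 168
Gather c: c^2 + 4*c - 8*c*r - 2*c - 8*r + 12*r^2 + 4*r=c^2 + c*(2 - 8*r) + 12*r^2 - 4*r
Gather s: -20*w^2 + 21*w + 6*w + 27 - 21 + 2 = -20*w^2 + 27*w + 8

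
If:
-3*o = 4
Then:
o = -4/3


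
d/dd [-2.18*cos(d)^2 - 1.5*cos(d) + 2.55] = (4.36*cos(d) + 1.5)*sin(d)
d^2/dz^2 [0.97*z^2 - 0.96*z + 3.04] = 1.94000000000000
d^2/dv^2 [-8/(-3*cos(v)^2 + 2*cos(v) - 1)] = 4*(72*sin(v)^4 - 20*sin(v)^2 + 49*cos(v) - 9*cos(3*v) - 56)/(3*sin(v)^2 + 2*cos(v) - 4)^3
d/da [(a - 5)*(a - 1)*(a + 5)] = 3*a^2 - 2*a - 25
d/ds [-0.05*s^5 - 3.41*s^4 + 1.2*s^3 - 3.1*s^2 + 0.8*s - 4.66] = -0.25*s^4 - 13.64*s^3 + 3.6*s^2 - 6.2*s + 0.8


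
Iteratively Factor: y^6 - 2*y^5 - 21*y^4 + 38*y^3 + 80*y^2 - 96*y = (y - 1)*(y^5 - y^4 - 22*y^3 + 16*y^2 + 96*y) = (y - 4)*(y - 1)*(y^4 + 3*y^3 - 10*y^2 - 24*y) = (y - 4)*(y - 3)*(y - 1)*(y^3 + 6*y^2 + 8*y) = y*(y - 4)*(y - 3)*(y - 1)*(y^2 + 6*y + 8) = y*(y - 4)*(y - 3)*(y - 1)*(y + 4)*(y + 2)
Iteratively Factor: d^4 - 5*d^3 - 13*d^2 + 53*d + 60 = (d - 4)*(d^3 - d^2 - 17*d - 15) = (d - 4)*(d + 3)*(d^2 - 4*d - 5) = (d - 5)*(d - 4)*(d + 3)*(d + 1)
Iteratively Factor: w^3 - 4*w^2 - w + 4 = (w - 1)*(w^2 - 3*w - 4) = (w - 1)*(w + 1)*(w - 4)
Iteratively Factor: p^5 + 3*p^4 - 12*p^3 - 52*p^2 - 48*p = (p + 2)*(p^4 + p^3 - 14*p^2 - 24*p) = p*(p + 2)*(p^3 + p^2 - 14*p - 24) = p*(p + 2)^2*(p^2 - p - 12) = p*(p + 2)^2*(p + 3)*(p - 4)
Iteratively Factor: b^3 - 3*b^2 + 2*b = (b - 2)*(b^2 - b) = b*(b - 2)*(b - 1)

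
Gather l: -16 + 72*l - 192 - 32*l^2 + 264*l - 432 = -32*l^2 + 336*l - 640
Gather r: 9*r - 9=9*r - 9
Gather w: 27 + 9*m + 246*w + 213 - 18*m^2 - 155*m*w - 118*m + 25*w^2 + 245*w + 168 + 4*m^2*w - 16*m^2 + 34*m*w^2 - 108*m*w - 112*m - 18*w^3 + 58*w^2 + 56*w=-34*m^2 - 221*m - 18*w^3 + w^2*(34*m + 83) + w*(4*m^2 - 263*m + 547) + 408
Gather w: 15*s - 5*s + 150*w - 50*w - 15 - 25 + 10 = 10*s + 100*w - 30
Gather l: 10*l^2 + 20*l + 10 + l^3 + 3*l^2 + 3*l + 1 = l^3 + 13*l^2 + 23*l + 11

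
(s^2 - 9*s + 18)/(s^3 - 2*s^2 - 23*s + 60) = (s - 6)/(s^2 + s - 20)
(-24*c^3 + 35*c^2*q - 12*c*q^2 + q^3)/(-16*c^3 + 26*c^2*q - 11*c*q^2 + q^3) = (-3*c + q)/(-2*c + q)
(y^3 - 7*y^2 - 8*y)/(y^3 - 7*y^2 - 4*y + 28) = y*(y^2 - 7*y - 8)/(y^3 - 7*y^2 - 4*y + 28)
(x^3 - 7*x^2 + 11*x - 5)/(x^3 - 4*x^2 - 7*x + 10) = (x - 1)/(x + 2)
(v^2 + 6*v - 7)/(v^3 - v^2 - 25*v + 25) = (v + 7)/(v^2 - 25)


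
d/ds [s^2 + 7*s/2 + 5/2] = 2*s + 7/2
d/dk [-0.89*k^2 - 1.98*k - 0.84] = -1.78*k - 1.98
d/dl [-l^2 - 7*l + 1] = -2*l - 7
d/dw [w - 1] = 1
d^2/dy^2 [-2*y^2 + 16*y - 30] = -4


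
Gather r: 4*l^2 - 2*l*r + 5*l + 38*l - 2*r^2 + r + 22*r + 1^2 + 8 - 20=4*l^2 + 43*l - 2*r^2 + r*(23 - 2*l) - 11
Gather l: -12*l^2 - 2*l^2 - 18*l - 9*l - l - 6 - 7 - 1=-14*l^2 - 28*l - 14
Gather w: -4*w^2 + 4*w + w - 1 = -4*w^2 + 5*w - 1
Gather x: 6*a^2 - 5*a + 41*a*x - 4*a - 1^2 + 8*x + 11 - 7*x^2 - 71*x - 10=6*a^2 - 9*a - 7*x^2 + x*(41*a - 63)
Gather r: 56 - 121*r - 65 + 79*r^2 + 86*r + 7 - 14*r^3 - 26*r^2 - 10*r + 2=-14*r^3 + 53*r^2 - 45*r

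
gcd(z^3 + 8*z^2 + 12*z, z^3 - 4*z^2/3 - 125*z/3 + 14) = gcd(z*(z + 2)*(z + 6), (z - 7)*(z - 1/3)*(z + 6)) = z + 6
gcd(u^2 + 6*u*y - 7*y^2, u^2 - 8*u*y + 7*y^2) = -u + y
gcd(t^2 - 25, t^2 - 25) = t^2 - 25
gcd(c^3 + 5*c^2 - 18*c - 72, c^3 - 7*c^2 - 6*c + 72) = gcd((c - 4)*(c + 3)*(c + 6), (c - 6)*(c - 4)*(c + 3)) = c^2 - c - 12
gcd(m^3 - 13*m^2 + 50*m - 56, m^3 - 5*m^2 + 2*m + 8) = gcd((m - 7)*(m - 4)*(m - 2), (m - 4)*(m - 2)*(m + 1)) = m^2 - 6*m + 8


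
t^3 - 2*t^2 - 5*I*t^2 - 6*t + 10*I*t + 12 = (t - 2)*(t - 3*I)*(t - 2*I)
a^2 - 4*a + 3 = (a - 3)*(a - 1)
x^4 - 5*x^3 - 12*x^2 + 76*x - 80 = (x - 5)*(x - 2)^2*(x + 4)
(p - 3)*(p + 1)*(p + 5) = p^3 + 3*p^2 - 13*p - 15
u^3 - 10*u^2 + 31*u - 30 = (u - 5)*(u - 3)*(u - 2)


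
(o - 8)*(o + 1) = o^2 - 7*o - 8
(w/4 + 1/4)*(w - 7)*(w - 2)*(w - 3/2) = w^4/4 - 19*w^3/8 + 17*w^2/4 + 13*w/8 - 21/4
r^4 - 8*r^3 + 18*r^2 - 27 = (r - 3)^3*(r + 1)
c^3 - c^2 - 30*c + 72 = (c - 4)*(c - 3)*(c + 6)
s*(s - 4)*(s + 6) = s^3 + 2*s^2 - 24*s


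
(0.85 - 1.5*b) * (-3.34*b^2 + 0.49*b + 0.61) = 5.01*b^3 - 3.574*b^2 - 0.4985*b + 0.5185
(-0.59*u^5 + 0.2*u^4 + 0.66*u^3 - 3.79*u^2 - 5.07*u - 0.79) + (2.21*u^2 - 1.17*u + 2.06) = -0.59*u^5 + 0.2*u^4 + 0.66*u^3 - 1.58*u^2 - 6.24*u + 1.27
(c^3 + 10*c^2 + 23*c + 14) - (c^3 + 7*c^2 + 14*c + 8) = 3*c^2 + 9*c + 6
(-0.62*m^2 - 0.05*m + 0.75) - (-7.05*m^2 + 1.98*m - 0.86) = 6.43*m^2 - 2.03*m + 1.61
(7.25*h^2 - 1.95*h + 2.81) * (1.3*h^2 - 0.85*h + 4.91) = 9.425*h^4 - 8.6975*h^3 + 40.908*h^2 - 11.963*h + 13.7971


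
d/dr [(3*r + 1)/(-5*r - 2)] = -1/(5*r + 2)^2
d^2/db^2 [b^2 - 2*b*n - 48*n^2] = 2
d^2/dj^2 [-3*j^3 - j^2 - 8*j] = -18*j - 2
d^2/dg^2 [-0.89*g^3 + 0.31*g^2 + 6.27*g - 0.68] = 0.62 - 5.34*g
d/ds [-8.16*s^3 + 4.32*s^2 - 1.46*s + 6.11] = -24.48*s^2 + 8.64*s - 1.46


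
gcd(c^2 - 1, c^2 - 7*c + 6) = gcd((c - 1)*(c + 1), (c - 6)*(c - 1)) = c - 1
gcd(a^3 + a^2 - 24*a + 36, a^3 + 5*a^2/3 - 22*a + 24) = a^2 + 3*a - 18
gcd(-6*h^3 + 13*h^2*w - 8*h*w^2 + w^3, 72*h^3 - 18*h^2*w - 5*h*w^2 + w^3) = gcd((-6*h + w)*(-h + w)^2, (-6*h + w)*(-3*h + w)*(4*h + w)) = -6*h + w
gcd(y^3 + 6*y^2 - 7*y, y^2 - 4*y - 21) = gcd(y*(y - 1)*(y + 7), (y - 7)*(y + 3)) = 1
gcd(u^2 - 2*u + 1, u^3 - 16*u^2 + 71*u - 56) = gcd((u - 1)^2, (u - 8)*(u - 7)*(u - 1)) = u - 1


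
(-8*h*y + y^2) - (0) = -8*h*y + y^2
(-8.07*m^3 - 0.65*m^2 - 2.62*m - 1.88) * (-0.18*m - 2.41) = 1.4526*m^4 + 19.5657*m^3 + 2.0381*m^2 + 6.6526*m + 4.5308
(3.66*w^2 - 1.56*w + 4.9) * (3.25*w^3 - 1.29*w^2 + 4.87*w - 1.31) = 11.895*w^5 - 9.7914*w^4 + 35.7616*w^3 - 18.7128*w^2 + 25.9066*w - 6.419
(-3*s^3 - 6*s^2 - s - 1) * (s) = -3*s^4 - 6*s^3 - s^2 - s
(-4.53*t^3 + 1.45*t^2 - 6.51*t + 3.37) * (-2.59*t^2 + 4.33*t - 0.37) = 11.7327*t^5 - 23.3704*t^4 + 24.8155*t^3 - 37.4531*t^2 + 17.0008*t - 1.2469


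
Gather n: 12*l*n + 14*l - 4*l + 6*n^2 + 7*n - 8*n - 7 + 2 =10*l + 6*n^2 + n*(12*l - 1) - 5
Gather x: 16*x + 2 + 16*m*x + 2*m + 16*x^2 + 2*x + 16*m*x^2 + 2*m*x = 2*m + x^2*(16*m + 16) + x*(18*m + 18) + 2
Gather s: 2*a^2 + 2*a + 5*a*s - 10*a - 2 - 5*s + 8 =2*a^2 - 8*a + s*(5*a - 5) + 6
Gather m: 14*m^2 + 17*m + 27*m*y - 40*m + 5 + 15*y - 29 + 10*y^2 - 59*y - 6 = 14*m^2 + m*(27*y - 23) + 10*y^2 - 44*y - 30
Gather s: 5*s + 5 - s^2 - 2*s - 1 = -s^2 + 3*s + 4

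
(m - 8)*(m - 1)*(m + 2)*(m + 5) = m^4 - 2*m^3 - 45*m^2 - 34*m + 80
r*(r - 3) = r^2 - 3*r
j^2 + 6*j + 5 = (j + 1)*(j + 5)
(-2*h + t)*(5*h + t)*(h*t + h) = -10*h^3*t - 10*h^3 + 3*h^2*t^2 + 3*h^2*t + h*t^3 + h*t^2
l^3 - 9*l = l*(l - 3)*(l + 3)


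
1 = 1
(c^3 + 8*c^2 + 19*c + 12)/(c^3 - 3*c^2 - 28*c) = (c^2 + 4*c + 3)/(c*(c - 7))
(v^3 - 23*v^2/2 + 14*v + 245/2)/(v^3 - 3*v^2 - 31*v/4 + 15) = 2*(v^2 - 14*v + 49)/(2*v^2 - 11*v + 12)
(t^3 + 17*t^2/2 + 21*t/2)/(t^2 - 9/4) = 2*t*(t + 7)/(2*t - 3)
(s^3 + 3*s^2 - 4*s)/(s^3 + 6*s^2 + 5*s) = (s^2 + 3*s - 4)/(s^2 + 6*s + 5)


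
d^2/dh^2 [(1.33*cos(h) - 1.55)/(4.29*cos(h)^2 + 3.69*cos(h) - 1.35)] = (1.71188485174499*(1 - cos(h)^2)^2 - 0.31002331002331*cos(h)^5 + 0.967007351622735*cos(h)^3 + 1.89412081064485*cos(h)^2 - 1.2121850470914*cos(h) - 2.30606645379984)/(1.0*cos(h)^2 + 0.86013986013986*cos(h) - 0.314685314685315)^3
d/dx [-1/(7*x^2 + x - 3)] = (14*x + 1)/(7*x^2 + x - 3)^2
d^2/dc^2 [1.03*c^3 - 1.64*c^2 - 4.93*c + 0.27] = 6.18*c - 3.28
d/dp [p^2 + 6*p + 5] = 2*p + 6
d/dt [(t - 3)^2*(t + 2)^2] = 2*(t - 3)*(t + 2)*(2*t - 1)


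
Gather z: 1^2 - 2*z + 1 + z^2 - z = z^2 - 3*z + 2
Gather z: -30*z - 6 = -30*z - 6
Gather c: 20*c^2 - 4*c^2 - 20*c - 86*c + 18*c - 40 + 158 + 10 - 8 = 16*c^2 - 88*c + 120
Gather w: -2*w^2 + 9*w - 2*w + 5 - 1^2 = -2*w^2 + 7*w + 4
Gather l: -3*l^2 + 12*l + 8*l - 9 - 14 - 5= -3*l^2 + 20*l - 28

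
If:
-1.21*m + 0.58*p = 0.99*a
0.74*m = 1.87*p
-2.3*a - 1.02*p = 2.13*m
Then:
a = 0.00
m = 0.00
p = 0.00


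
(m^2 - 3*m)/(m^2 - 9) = m/(m + 3)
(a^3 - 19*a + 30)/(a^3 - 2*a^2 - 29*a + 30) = (a^2 - 5*a + 6)/(a^2 - 7*a + 6)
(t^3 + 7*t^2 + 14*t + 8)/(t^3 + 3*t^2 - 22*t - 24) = (t^2 + 6*t + 8)/(t^2 + 2*t - 24)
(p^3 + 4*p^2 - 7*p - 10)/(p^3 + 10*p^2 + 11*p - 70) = (p + 1)/(p + 7)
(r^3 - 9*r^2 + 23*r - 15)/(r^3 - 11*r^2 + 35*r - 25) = (r - 3)/(r - 5)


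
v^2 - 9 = (v - 3)*(v + 3)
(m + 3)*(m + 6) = m^2 + 9*m + 18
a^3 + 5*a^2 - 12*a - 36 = (a - 3)*(a + 2)*(a + 6)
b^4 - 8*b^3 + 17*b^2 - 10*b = b*(b - 5)*(b - 2)*(b - 1)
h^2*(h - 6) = h^3 - 6*h^2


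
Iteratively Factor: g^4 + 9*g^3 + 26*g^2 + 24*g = (g)*(g^3 + 9*g^2 + 26*g + 24) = g*(g + 3)*(g^2 + 6*g + 8) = g*(g + 3)*(g + 4)*(g + 2)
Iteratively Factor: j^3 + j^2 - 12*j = (j - 3)*(j^2 + 4*j) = j*(j - 3)*(j + 4)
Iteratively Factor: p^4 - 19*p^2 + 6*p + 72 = (p - 3)*(p^3 + 3*p^2 - 10*p - 24) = (p - 3)*(p + 4)*(p^2 - p - 6) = (p - 3)*(p + 2)*(p + 4)*(p - 3)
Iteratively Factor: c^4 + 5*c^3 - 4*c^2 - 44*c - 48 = (c - 3)*(c^3 + 8*c^2 + 20*c + 16) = (c - 3)*(c + 4)*(c^2 + 4*c + 4) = (c - 3)*(c + 2)*(c + 4)*(c + 2)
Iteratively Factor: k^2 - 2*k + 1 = (k - 1)*(k - 1)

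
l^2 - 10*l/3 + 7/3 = (l - 7/3)*(l - 1)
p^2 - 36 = (p - 6)*(p + 6)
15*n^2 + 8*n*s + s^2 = (3*n + s)*(5*n + s)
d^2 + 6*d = d*(d + 6)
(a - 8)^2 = a^2 - 16*a + 64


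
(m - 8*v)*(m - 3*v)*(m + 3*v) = m^3 - 8*m^2*v - 9*m*v^2 + 72*v^3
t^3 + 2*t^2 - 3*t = t*(t - 1)*(t + 3)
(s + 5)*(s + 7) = s^2 + 12*s + 35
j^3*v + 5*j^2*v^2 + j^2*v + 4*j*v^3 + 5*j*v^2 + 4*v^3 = (j + v)*(j + 4*v)*(j*v + v)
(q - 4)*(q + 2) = q^2 - 2*q - 8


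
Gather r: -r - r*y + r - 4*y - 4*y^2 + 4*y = -r*y - 4*y^2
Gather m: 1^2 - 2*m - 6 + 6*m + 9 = 4*m + 4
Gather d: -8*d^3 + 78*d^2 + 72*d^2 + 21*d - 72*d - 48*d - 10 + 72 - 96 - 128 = -8*d^3 + 150*d^2 - 99*d - 162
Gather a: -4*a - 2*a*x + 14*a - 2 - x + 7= a*(10 - 2*x) - x + 5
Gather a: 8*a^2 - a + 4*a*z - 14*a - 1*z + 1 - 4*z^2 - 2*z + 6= 8*a^2 + a*(4*z - 15) - 4*z^2 - 3*z + 7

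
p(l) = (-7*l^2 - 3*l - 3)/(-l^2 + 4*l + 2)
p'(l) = (-14*l - 3)/(-l^2 + 4*l + 2) + (2*l - 4)*(-7*l^2 - 3*l - 3)/(-l^2 + 4*l + 2)^2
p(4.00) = -63.50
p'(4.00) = -156.50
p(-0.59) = 5.18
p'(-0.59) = 30.45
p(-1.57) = 2.30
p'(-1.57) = -0.37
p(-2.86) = 2.93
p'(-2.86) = -0.48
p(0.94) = -2.46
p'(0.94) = -2.24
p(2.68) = -11.07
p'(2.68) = -10.04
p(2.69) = -11.17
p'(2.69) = -10.15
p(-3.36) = 3.17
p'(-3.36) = -0.44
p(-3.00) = 3.00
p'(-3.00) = -0.47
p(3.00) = -15.00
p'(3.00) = -15.00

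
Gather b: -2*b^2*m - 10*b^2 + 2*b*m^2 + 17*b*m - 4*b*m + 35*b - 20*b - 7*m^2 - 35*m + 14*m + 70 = b^2*(-2*m - 10) + b*(2*m^2 + 13*m + 15) - 7*m^2 - 21*m + 70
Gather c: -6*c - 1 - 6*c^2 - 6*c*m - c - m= -6*c^2 + c*(-6*m - 7) - m - 1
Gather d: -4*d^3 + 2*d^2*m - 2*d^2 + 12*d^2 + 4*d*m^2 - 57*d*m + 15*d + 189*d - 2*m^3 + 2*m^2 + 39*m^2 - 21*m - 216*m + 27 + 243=-4*d^3 + d^2*(2*m + 10) + d*(4*m^2 - 57*m + 204) - 2*m^3 + 41*m^2 - 237*m + 270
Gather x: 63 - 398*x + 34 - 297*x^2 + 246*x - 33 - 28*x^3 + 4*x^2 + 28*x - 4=-28*x^3 - 293*x^2 - 124*x + 60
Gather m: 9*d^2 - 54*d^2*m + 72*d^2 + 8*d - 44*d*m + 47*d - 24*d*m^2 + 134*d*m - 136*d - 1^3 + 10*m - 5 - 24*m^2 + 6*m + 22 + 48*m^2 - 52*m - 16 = 81*d^2 - 81*d + m^2*(24 - 24*d) + m*(-54*d^2 + 90*d - 36)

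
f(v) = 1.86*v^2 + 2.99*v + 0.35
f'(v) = 3.72*v + 2.99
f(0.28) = 1.33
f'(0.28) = 4.03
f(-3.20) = 9.83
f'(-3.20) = -8.91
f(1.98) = 13.56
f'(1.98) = 10.36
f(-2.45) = 4.19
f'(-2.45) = -6.12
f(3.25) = 29.71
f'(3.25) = 15.08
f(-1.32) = -0.36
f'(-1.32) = -1.92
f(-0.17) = -0.10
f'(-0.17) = 2.36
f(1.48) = 8.85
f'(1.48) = 8.50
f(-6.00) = 49.37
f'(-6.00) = -19.33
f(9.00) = 177.92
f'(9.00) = 36.47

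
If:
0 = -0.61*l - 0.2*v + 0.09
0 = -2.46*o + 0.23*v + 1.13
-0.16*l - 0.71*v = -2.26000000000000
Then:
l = -0.97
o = 0.78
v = 3.40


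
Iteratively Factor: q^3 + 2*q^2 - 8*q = (q)*(q^2 + 2*q - 8) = q*(q - 2)*(q + 4)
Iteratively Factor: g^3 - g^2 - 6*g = (g + 2)*(g^2 - 3*g) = (g - 3)*(g + 2)*(g)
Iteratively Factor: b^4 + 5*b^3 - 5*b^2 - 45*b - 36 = (b - 3)*(b^3 + 8*b^2 + 19*b + 12) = (b - 3)*(b + 1)*(b^2 + 7*b + 12) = (b - 3)*(b + 1)*(b + 3)*(b + 4)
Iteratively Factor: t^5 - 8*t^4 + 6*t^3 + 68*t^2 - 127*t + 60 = (t - 1)*(t^4 - 7*t^3 - t^2 + 67*t - 60) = (t - 5)*(t - 1)*(t^3 - 2*t^2 - 11*t + 12) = (t - 5)*(t - 1)*(t + 3)*(t^2 - 5*t + 4) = (t - 5)*(t - 1)^2*(t + 3)*(t - 4)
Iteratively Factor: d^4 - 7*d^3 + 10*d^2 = (d)*(d^3 - 7*d^2 + 10*d) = d^2*(d^2 - 7*d + 10) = d^2*(d - 2)*(d - 5)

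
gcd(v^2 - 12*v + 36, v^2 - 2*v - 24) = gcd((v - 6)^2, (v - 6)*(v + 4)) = v - 6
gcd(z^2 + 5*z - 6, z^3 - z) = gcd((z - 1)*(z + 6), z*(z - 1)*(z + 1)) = z - 1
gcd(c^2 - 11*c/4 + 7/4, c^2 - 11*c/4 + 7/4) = c^2 - 11*c/4 + 7/4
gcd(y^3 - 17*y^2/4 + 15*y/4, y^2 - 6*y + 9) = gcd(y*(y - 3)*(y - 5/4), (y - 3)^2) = y - 3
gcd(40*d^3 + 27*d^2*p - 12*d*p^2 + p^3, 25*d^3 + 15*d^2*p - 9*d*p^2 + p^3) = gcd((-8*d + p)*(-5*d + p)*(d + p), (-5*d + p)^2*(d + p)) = -5*d^2 - 4*d*p + p^2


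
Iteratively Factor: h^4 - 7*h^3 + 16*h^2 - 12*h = (h - 2)*(h^3 - 5*h^2 + 6*h) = h*(h - 2)*(h^2 - 5*h + 6) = h*(h - 3)*(h - 2)*(h - 2)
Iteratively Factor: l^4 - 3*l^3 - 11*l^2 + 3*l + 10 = (l + 2)*(l^3 - 5*l^2 - l + 5) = (l + 1)*(l + 2)*(l^2 - 6*l + 5) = (l - 5)*(l + 1)*(l + 2)*(l - 1)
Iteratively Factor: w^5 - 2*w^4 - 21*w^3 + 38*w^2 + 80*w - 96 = (w + 2)*(w^4 - 4*w^3 - 13*w^2 + 64*w - 48) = (w - 4)*(w + 2)*(w^3 - 13*w + 12) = (w - 4)*(w - 3)*(w + 2)*(w^2 + 3*w - 4) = (w - 4)*(w - 3)*(w - 1)*(w + 2)*(w + 4)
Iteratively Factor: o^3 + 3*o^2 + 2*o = (o)*(o^2 + 3*o + 2) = o*(o + 2)*(o + 1)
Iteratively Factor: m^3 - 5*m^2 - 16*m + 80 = (m + 4)*(m^2 - 9*m + 20) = (m - 4)*(m + 4)*(m - 5)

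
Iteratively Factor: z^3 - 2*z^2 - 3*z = (z)*(z^2 - 2*z - 3) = z*(z + 1)*(z - 3)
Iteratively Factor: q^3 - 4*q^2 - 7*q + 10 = (q - 5)*(q^2 + q - 2) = (q - 5)*(q + 2)*(q - 1)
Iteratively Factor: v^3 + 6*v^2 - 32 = (v - 2)*(v^2 + 8*v + 16) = (v - 2)*(v + 4)*(v + 4)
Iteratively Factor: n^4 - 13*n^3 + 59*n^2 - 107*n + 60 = (n - 4)*(n^3 - 9*n^2 + 23*n - 15) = (n - 4)*(n - 3)*(n^2 - 6*n + 5) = (n - 4)*(n - 3)*(n - 1)*(n - 5)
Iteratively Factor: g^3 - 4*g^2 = (g - 4)*(g^2) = g*(g - 4)*(g)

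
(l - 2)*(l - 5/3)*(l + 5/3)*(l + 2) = l^4 - 61*l^2/9 + 100/9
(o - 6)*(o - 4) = o^2 - 10*o + 24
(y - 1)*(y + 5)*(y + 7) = y^3 + 11*y^2 + 23*y - 35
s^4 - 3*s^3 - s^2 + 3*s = s*(s - 3)*(s - 1)*(s + 1)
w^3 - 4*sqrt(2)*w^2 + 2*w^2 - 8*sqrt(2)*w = w*(w + 2)*(w - 4*sqrt(2))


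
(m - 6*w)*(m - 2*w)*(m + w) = m^3 - 7*m^2*w + 4*m*w^2 + 12*w^3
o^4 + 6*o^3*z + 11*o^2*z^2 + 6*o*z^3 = o*(o + z)*(o + 2*z)*(o + 3*z)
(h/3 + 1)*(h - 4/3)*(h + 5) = h^3/3 + 20*h^2/9 + 13*h/9 - 20/3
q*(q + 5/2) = q^2 + 5*q/2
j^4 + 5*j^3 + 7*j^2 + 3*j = j*(j + 1)^2*(j + 3)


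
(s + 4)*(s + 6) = s^2 + 10*s + 24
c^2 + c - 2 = (c - 1)*(c + 2)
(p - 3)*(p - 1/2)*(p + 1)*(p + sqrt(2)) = p^4 - 5*p^3/2 + sqrt(2)*p^3 - 5*sqrt(2)*p^2/2 - 2*p^2 - 2*sqrt(2)*p + 3*p/2 + 3*sqrt(2)/2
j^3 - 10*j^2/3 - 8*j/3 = j*(j - 4)*(j + 2/3)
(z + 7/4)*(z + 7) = z^2 + 35*z/4 + 49/4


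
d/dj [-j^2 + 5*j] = 5 - 2*j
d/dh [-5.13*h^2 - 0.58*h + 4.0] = -10.26*h - 0.58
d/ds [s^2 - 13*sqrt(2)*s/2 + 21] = 2*s - 13*sqrt(2)/2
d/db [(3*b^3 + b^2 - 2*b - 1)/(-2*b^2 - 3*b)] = (-6*b^4 - 18*b^3 - 7*b^2 - 4*b - 3)/(b^2*(4*b^2 + 12*b + 9))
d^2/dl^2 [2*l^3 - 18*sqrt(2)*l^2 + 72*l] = 12*l - 36*sqrt(2)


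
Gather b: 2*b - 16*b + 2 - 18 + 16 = -14*b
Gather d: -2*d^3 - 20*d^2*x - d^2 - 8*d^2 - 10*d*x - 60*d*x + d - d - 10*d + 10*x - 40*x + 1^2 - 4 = -2*d^3 + d^2*(-20*x - 9) + d*(-70*x - 10) - 30*x - 3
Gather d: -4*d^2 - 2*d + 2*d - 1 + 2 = 1 - 4*d^2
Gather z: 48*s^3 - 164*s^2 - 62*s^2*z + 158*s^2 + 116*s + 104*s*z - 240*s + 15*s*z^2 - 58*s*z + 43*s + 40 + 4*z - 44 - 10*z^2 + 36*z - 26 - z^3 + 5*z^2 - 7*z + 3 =48*s^3 - 6*s^2 - 81*s - z^3 + z^2*(15*s - 5) + z*(-62*s^2 + 46*s + 33) - 27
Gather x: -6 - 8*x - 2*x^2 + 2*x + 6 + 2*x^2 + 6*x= 0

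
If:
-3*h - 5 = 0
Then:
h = -5/3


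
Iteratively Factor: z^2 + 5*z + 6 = (z + 2)*(z + 3)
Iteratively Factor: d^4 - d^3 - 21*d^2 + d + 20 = (d + 1)*(d^3 - 2*d^2 - 19*d + 20) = (d - 5)*(d + 1)*(d^2 + 3*d - 4) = (d - 5)*(d - 1)*(d + 1)*(d + 4)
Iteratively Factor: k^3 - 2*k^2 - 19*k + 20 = (k - 1)*(k^2 - k - 20) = (k - 1)*(k + 4)*(k - 5)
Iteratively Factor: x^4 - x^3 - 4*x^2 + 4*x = (x)*(x^3 - x^2 - 4*x + 4) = x*(x - 1)*(x^2 - 4) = x*(x - 2)*(x - 1)*(x + 2)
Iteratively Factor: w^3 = (w)*(w^2) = w^2*(w)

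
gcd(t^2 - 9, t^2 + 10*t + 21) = t + 3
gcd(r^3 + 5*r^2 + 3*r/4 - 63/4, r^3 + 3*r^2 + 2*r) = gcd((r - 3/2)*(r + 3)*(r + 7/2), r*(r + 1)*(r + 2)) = 1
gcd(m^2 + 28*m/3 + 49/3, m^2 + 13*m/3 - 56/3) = m + 7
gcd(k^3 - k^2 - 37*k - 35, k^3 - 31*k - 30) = k^2 + 6*k + 5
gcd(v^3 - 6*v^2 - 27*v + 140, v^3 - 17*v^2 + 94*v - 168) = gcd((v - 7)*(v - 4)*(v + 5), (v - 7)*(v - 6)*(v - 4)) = v^2 - 11*v + 28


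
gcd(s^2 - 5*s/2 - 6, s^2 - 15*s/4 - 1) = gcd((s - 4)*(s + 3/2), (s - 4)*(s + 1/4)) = s - 4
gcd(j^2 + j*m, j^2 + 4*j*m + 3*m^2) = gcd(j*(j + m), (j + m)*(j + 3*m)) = j + m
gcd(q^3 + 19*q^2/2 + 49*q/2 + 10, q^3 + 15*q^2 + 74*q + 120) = q^2 + 9*q + 20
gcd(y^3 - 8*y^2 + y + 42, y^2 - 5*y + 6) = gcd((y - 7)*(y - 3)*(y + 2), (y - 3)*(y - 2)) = y - 3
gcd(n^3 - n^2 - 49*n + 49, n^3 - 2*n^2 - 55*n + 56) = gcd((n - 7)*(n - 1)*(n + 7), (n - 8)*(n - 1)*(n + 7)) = n^2 + 6*n - 7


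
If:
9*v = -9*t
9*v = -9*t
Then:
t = -v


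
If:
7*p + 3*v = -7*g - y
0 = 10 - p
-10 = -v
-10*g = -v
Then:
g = 1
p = 10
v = 10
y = -107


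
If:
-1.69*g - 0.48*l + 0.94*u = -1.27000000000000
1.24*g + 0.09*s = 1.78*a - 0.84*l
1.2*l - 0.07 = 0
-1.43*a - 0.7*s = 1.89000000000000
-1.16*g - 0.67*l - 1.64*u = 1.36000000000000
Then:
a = 0.02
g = 0.19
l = 0.06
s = -2.74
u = -0.99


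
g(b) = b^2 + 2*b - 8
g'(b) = 2*b + 2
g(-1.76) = -8.42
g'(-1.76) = -1.52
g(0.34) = -7.20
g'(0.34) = 2.68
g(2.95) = 6.60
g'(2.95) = 7.90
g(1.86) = -0.82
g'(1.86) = 5.72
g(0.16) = -7.65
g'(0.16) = 2.32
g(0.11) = -7.77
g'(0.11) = 2.22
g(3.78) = 13.85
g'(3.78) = 9.56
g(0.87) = -5.50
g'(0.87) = 3.74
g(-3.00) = -5.00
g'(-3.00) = -4.00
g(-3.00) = -5.00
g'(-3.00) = -4.00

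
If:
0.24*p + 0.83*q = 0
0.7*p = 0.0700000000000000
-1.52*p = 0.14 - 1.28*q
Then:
No Solution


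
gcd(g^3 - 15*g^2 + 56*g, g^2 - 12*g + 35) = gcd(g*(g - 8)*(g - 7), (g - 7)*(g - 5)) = g - 7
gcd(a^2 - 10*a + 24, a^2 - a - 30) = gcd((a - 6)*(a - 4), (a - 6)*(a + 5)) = a - 6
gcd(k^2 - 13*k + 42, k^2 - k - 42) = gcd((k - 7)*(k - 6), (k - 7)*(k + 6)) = k - 7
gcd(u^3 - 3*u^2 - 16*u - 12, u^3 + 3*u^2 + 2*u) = u^2 + 3*u + 2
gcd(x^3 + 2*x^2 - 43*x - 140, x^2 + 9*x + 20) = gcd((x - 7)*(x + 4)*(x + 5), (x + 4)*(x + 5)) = x^2 + 9*x + 20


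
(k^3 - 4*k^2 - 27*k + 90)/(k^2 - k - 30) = k - 3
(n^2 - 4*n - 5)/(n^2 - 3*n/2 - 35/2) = 2*(n + 1)/(2*n + 7)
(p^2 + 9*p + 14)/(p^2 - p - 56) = (p + 2)/(p - 8)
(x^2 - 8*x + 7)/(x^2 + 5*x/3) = 3*(x^2 - 8*x + 7)/(x*(3*x + 5))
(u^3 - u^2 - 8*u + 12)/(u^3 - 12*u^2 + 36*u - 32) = (u + 3)/(u - 8)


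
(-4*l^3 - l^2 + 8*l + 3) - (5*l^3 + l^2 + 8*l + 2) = -9*l^3 - 2*l^2 + 1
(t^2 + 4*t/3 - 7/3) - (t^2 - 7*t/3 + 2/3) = 11*t/3 - 3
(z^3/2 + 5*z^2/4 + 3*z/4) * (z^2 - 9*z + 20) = z^5/2 - 13*z^4/4 - z^3/2 + 73*z^2/4 + 15*z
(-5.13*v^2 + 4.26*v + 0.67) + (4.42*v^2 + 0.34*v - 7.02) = -0.71*v^2 + 4.6*v - 6.35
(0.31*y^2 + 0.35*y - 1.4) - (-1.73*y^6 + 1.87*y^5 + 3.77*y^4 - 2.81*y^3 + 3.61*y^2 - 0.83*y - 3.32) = 1.73*y^6 - 1.87*y^5 - 3.77*y^4 + 2.81*y^3 - 3.3*y^2 + 1.18*y + 1.92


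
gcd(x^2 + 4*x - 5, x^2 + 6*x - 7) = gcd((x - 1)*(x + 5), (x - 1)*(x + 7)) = x - 1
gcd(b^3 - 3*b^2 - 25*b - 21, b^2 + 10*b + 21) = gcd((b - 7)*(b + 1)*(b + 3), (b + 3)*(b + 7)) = b + 3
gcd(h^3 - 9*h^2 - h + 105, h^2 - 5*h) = h - 5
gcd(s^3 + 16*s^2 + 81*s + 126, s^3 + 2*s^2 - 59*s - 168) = s^2 + 10*s + 21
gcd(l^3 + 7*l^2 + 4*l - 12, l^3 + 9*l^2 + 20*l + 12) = l^2 + 8*l + 12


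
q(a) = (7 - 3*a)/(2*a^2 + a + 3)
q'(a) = (7 - 3*a)*(-4*a - 1)/(2*a^2 + a + 3)^2 - 3/(2*a^2 + a + 3)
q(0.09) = 2.17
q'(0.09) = -1.91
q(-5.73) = 0.38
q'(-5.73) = 0.09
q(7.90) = -0.12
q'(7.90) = 0.01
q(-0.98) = 2.52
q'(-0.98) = 1.11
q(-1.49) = 1.93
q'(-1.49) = 1.10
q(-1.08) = 2.41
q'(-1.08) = 1.17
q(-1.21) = 2.25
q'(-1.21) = 1.20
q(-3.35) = 0.77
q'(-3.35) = 0.30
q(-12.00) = 0.15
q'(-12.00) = 0.02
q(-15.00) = 0.12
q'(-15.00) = 0.01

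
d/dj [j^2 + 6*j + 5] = 2*j + 6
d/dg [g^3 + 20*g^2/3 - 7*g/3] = 3*g^2 + 40*g/3 - 7/3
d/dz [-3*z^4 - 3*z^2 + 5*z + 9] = -12*z^3 - 6*z + 5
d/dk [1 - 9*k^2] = -18*k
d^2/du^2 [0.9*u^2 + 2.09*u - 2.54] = 1.80000000000000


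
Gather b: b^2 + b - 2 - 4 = b^2 + b - 6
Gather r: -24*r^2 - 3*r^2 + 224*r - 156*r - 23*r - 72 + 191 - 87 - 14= -27*r^2 + 45*r + 18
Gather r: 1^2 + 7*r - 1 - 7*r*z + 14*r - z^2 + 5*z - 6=r*(21 - 7*z) - z^2 + 5*z - 6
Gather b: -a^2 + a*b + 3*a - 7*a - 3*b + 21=-a^2 - 4*a + b*(a - 3) + 21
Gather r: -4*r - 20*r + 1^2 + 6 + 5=12 - 24*r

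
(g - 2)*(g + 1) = g^2 - g - 2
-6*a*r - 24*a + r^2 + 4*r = (-6*a + r)*(r + 4)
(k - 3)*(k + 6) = k^2 + 3*k - 18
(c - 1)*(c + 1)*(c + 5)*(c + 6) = c^4 + 11*c^3 + 29*c^2 - 11*c - 30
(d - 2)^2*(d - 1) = d^3 - 5*d^2 + 8*d - 4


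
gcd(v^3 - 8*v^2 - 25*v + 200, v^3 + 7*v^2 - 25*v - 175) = v^2 - 25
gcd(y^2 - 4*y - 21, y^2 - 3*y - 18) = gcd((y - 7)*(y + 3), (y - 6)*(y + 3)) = y + 3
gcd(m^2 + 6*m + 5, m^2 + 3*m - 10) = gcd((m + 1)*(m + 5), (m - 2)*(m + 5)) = m + 5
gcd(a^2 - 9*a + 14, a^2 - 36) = 1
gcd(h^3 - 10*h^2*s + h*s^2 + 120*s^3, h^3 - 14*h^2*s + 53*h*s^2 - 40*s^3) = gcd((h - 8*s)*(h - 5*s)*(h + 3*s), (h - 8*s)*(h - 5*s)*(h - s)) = h^2 - 13*h*s + 40*s^2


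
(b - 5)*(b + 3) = b^2 - 2*b - 15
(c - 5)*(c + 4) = c^2 - c - 20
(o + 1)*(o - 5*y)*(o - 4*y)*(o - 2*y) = o^4 - 11*o^3*y + o^3 + 38*o^2*y^2 - 11*o^2*y - 40*o*y^3 + 38*o*y^2 - 40*y^3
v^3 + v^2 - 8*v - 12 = (v - 3)*(v + 2)^2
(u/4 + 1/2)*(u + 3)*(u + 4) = u^3/4 + 9*u^2/4 + 13*u/2 + 6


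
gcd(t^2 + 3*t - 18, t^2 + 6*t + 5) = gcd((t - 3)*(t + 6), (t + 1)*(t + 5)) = 1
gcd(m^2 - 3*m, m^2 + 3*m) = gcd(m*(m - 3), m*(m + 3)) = m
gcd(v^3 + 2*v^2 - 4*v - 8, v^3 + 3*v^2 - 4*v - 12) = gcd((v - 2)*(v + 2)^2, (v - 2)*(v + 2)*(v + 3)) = v^2 - 4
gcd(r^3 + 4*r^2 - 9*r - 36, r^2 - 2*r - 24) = r + 4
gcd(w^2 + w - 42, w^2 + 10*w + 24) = 1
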